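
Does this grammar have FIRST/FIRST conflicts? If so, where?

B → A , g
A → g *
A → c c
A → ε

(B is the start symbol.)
No FIRST/FIRST conflicts.

A FIRST/FIRST conflict occurs when two productions N → α and N → β for the same non-terminal have FIRST(α) ∩ FIRST(β) ≠ ∅ (with ε ∈ FIRST of a nullable right-hand side, so two nullable alternatives also conflict).

Productions for A:
  A → g *: FIRST = { 'g' }
  A → c c: FIRST = { 'c' }
  A → ε: FIRST = { ε }
B has only one production, so no FIRST/FIRST conflict is possible there.

All alternatives of each non-terminal have pairwise disjoint FIRST sets.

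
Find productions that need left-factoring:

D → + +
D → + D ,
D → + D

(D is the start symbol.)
Left-factoring is needed when two productions for the same non-terminal
share a common prefix on the right-hand side.

Productions for D:
  D → + +
  D → + D ,
  D → + D

Found common prefix '+' in productions for D

Answer: Yes, D has productions with common prefix '+'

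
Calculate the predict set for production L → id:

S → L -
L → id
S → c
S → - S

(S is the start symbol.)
{ 'id' }

PREDICT(L → id) = (FIRST(RHS) \ {ε}) ∪ (FOLLOW(L) if ε ∈ FIRST(RHS), i.e. RHS ⇒* ε)
FIRST(id) = { 'id' }
ε ∉ FIRST(id), so FOLLOW(L) is not added.
PREDICT(L → id) = { 'id' }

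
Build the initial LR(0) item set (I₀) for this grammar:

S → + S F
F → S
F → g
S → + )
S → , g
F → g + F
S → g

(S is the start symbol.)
{ [S → . + )], [S → . + S F], [S → . , g], [S → . g], [S' → . S] }

First, augment the grammar with S' → S
I₀ = CLOSURE({ [S' → . S] }):
  [S' → . S] has the dot before S: add [S → . + S F], [S → . + )], [S → . , g], [S → . g]
No further items can be added.

I₀ = { [S → . + )], [S → . + S F], [S → . , g], [S → . g], [S' → . S] }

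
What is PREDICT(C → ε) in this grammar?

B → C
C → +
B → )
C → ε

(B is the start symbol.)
{ $ }

PREDICT(C → ε) = (FIRST(RHS) \ {ε}) ∪ (FOLLOW(C) if ε ∈ FIRST(RHS), i.e. RHS ⇒* ε)
The right-hand side is ε (FIRST(ε) = { ε }), so the predict set is FOLLOW(C) = { $ }
PREDICT(C → ε) = { $ }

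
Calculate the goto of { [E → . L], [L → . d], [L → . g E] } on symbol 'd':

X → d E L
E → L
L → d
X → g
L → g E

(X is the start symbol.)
GOTO(I, 'd') = CLOSURE({ [A → αX.β] : [A → α.Xβ] ∈ I, X = 'd' })

Items with dot before 'd', with the dot advanced:
  [L → . d] → [L → d .]
Closure adds nothing (no advanced item has the dot before a non-terminal).

GOTO = { [L → d .] }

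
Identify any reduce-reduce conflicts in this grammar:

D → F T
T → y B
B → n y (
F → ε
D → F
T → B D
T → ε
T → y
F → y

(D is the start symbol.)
Augment with D' → D and build the canonical LR(0) collection (I0 = CLOSURE({[D' → . D]}), then GOTO on every symbol after a dot until no new states appear). It has 12 states:
  I0: { [D → . F T], [D → . F], [D' → . D], [F → . y], [F → .] }  — shift, reduce
  I1: { [D' → D .] }  — accept
  I2: { [B → . n y (], [D → F . T], [D → F .], [T → . B D], [T → . y B], [T → . y], [T → .] }  — shift, 2 reduces
  I3: { [F → y .] }  — reduce
  I4: { [D → . F T], [D → . F], [F → . y], [F → .], [T → B . D] }  — shift, reduce
  I5: { [D → F T .] }  — reduce
  I6: { [B → n . y (] }  — shift
  I7: { [B → . n y (], [T → y . B], [T → y .] }  — shift, reduce
  I8: { [T → y B .] }  — reduce
  I9: { [B → n y . (] }  — shift
  I10: { [B → n y ( .] }  — reduce
  I11: { [T → B D .] }  — reduce

I2 contains complete items [D → F .], [T → .] — reduce-reduce conflict.

Answer: Yes — I2: [D → F .] vs [T → .]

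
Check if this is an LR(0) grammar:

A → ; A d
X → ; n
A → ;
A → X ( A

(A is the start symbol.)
No. Shift-reduce conflict between [A → ; .] and [A → . ;]

A grammar is LR(0) if no state in the canonical LR(0) collection has:
  - both a shift item (dot before a terminal) and a complete item (shift-reduce conflict), or
  - two or more complete items (reduce-reduce conflict; the accept item [A' → A .] counts as a complete item here).

Augment with A' → A and build the canonical LR(0) collection (I0 = CLOSURE({[A' → . A]}), then GOTO on every symbol after a dot until no new states appear). It has 9 states:
  I0: { [A → . ; A d], [A → . ;], [A → . X ( A], [A' → . A], [X → . ; n] }  — shift
  I1: { [A → . ; A d], [A → . ;], [A → . X ( A], [A → ; . A d], [A → ; .], [X → . ; n], [X → ; . n] }  — shift, reduce
  I2: { [A' → A .] }  — accept
  I3: { [A → X . ( A] }  — shift
  I4: { [A → . ; A d], [A → . ;], [A → . X ( A], [A → X ( . A], [X → . ; n] }  — shift
  I5: { [A → X ( A .] }  — reduce
  I6: { [A → ; A . d] }  — shift
  I7: { [X → ; n .] }  — reduce
  I8: { [A → ; A d .] }  — reduce

Conflict in state I1:
  Shift-reduce conflict between [A → ; .] and [A → . ;]
So the grammar is NOT LR(0).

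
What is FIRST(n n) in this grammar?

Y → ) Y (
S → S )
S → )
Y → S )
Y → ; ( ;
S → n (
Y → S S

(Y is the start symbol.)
{ 'n' }

To compute FIRST(n n), process the symbols left to right:
Symbol n is a terminal. Add 'n' and stop.
FIRST(n n) = { 'n' }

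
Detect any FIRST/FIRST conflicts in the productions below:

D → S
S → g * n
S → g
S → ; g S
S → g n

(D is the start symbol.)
Yes. S → g '*' n / S → g on { 'g' }; S → g '*' n / S → g n on { 'g' }; S → g / S → g n on { 'g' }

A FIRST/FIRST conflict occurs when two productions N → α and N → β for the same non-terminal have FIRST(α) ∩ FIRST(β) ≠ ∅ (with ε ∈ FIRST of a nullable right-hand side, so two nullable alternatives also conflict).

Productions for S:
  S → g * n: FIRST = { 'g' }
  S → g: FIRST = { 'g' }
  S → ; g S: FIRST = { ';' }
  S → g n: FIRST = { 'g' }
D has only one production, so no FIRST/FIRST conflict is possible there.

Conflict for S: S → g * n and S → g
  Overlap: { 'g' }
Conflict for S: S → g * n and S → g n
  Overlap: { 'g' }
Conflict for S: S → g and S → g n
  Overlap: { 'g' }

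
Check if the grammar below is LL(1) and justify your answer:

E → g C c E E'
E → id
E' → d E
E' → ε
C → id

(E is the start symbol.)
A grammar is LL(1) if for each non-terminal N with multiple productions, the predict sets of those productions are pairwise disjoint, where PREDICT(N → α) = (FIRST(α) \ {ε}) ∪ (FOLLOW(N) if α ⇒* ε).

Relevant sets:
  FOLLOW(E') = { $, 'd' }

For E:
  PREDICT(E → g C c E E') = { 'g' }
  PREDICT(E → id) = { 'id' }
For E':
  PREDICT(E' → d E) = { 'd' }
  PREDICT(E' → ε) = { $, 'd' }
C has a single production, so nothing to check there.

Conflict found: Predict set conflict for E': { 'd' }
The grammar is NOT LL(1).

Answer: No. Predict set conflict for E': { 'd' }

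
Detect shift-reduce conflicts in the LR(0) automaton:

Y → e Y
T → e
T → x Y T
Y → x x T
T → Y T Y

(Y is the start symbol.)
Yes — I7: [T → e .] vs [Y → . e Y]; I13: [T → x Y T .] vs [Y → . e Y]

Augment with Y' → Y and build the canonical LR(0) collection (I0 = CLOSURE({[Y' → . Y]}), then GOTO on every symbol after a dot until no new states appear). It has 18 states:
  I0: { [Y → . e Y], [Y → . x x T], [Y' → . Y] }  — shift
  I1: { [Y' → Y .] }  — accept
  I2: { [Y → . e Y], [Y → . x x T], [Y → e . Y] }  — shift
  I3: { [Y → x . x T] }  — shift
  I4: { [T → . Y T Y], [T → . e], [T → . x Y T], [Y → . e Y], [Y → . x x T], [Y → x x . T] }  — shift
  I5: { [Y → x x T .] }  — reduce
  I6: { [T → . Y T Y], [T → . e], [T → . x Y T], [T → Y . T Y], [Y → . e Y], [Y → . x x T] }  — shift
  I7: { [T → e .], [Y → . e Y], [Y → . x x T], [Y → e . Y] }  — shift, reduce
  I8: { [T → x . Y T], [Y → . e Y], [Y → . x x T], [Y → x . x T] }  — shift
  I9: { [T → . Y T Y], [T → . e], [T → . x Y T], [T → x Y . T], [Y → . e Y], [Y → . x x T] }  — shift
  I10: { [T → . Y T Y], [T → . e], [T → . x Y T], [Y → . e Y], [Y → . x x T], [Y → x . x T], [Y → x x . T] }  — shift
  I11: { [T → . Y T Y], [T → . e], [T → . x Y T], [T → x . Y T], [Y → . e Y], [Y → . x x T], [Y → x . x T], [Y → x x . T] }  — shift
  I12: { [T → . Y T Y], [T → . e], [T → . x Y T], [T → Y . T Y], [T → x Y . T], [Y → . e Y], [Y → . x x T] }  — shift
  I13: { [T → Y T . Y], [T → x Y T .], [Y → . e Y], [Y → . x x T] }  — shift, reduce
  I14: { [T → Y T Y .] }  — reduce
  I15: { [T → x Y T .] }  — reduce
  I16: { [Y → e Y .] }  — reduce
  I17: { [T → Y T . Y], [Y → . e Y], [Y → . x x T] }  — shift

I7 contains reduce item [T → e .] and shift items [Y → . e Y], [Y → . x x T] — shift-reduce conflict.
I13 contains reduce item [T → x Y T .] and shift items [Y → . e Y], [Y → . x x T] — shift-reduce conflict.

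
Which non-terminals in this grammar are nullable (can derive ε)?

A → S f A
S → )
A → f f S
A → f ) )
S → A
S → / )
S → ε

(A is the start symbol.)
A non-terminal is nullable if it can derive ε (the empty string): either it has an ε-production, or it has a production whose right-hand side consists entirely of nullable non-terminals.

ε-productions: S → ε
So S is immediately nullable.
No further non-terminal can be added: every production for the remaining non-terminals contains a terminal or a non-nullable non-terminal.
Nullable = { 'S' }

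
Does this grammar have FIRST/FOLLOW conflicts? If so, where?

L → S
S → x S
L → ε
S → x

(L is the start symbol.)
No FIRST/FOLLOW conflicts.

Nullable non-terminals: L.
FIRST sets used below: FIRST(S) = { 'x' }

L: nullable alternative(s) L → ε; FOLLOW(L) = { $ }
  L → S: FIRST \ {ε} = { 'x' } — disjoint from FOLLOW(L)
  L → ε: FIRST \ {ε} = { } — this is the only nullable alternative, skip

S has no nullable alternative, so no FIRST/FOLLOW check is needed there.

No FIRST/FOLLOW conflicts found.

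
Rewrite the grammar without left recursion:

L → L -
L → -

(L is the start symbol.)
L is directly left-recursive. The standard transformation for
  A → A α₁ | ... | A α_m | β₁ | ... | β_n
is
  A  → β₁ A' | ... | β_n A'
  A' → α₁ A' | ... | α_m A' | ε

L → - becomes L → - L'
L → L - becomes L' → - L'
Add L' → ε

Resulting grammar:
L → - L'
L' → - L'
L' → ε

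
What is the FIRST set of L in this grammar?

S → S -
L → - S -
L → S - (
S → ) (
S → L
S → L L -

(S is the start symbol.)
{ ')', '-' }

To compute FIRST(L), examine every production with L on the left-hand side, reading each right-hand side left to right until a non-nullable symbol is reached.

FIRST sets of the other non-terminals involved (by the same procedure, iterated to a fixed point):
  FIRST(S) = { ')', '-' }

From L → - S -:
  - '-' is a terminal: add '-' and stop
From L → S - (:
  - S is a non-terminal: add FIRST(S) \ {ε} = { ')', '-' }
    S is not nullable, so stop

Collecting: FIRST(L) = { ')', '-' }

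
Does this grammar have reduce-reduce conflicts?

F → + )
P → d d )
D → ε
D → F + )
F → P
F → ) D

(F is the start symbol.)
A reduce-reduce conflict occurs when an LR(0) state has two complete items [A → α .] and [B → β .] — both call for a reduction, and with no lookahead the parser cannot choose between them.

Augment with F' → F and build the canonical LR(0) collection (I0 = CLOSURE({[F' → . F]}), then GOTO on every symbol after a dot until no new states appear). It has 13 states:
  I0: { [F → . ) D], [F → . + )], [F → . P], [F' → . F], [P → . d d )] }  — shift
  I1: { [D → . F + )], [D → .], [F → ) . D], [F → . ) D], [F → . + )], [F → . P], [P → . d d )] }  — shift, reduce
  I2: { [F → + . )] }  — shift
  I3: { [F' → F .] }  — accept
  I4: { [F → P .] }  — reduce
  I5: { [P → d . d )] }  — shift
  I6: { [P → d d . )] }  — shift
  I7: { [P → d d ) .] }  — reduce
  I8: { [F → + ) .] }  — reduce
  I9: { [F → ) D .] }  — reduce
  I10: { [D → F . + )] }  — shift
  I11: { [D → F + . )] }  — shift
  I12: { [D → F + ) .] }  — reduce

No state contains more than one complete item.

Answer: No reduce-reduce conflicts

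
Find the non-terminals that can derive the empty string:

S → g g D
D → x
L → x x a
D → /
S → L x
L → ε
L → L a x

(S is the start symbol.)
A non-terminal is nullable if it can derive ε (the empty string): either it has an ε-production, or it has a production whose right-hand side consists entirely of nullable non-terminals.

ε-productions: L → ε
So L is immediately nullable.
No further non-terminal can be added: every production for the remaining non-terminals contains a terminal or a non-nullable non-terminal.
Nullable = { 'L' }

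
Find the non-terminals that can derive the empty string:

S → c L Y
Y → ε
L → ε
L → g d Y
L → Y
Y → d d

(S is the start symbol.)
A non-terminal is nullable if it can derive ε (the empty string): either it has an ε-production, or it has a production whose right-hand side consists entirely of nullable non-terminals.

ε-productions: Y → ε, L → ε
So Y, L are immediately nullable.
No further non-terminal can be added: every production for the remaining non-terminals contains a terminal or a non-nullable non-terminal.
Nullable = { 'L', 'Y' }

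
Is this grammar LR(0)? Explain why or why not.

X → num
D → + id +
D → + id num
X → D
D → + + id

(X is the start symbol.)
Yes, the grammar is LR(0)

A grammar is LR(0) if no state in the canonical LR(0) collection has:
  - both a shift item (dot before a terminal) and a complete item (shift-reduce conflict), or
  - two or more complete items (reduce-reduce conflict; the accept item [X' → X .] counts as a complete item here).

Augment with X' → X and build the canonical LR(0) collection (I0 = CLOSURE({[X' → . X]}), then GOTO on every symbol after a dot until no new states appear). It has 10 states:
  I0: { [D → . + + id], [D → . + id +], [D → . + id num], [X → . D], [X → . num], [X' → . X] }  — shift
  I1: { [D → + . + id], [D → + . id +], [D → + . id num] }  — shift
  I2: { [X → D .] }  — reduce
  I3: { [X' → X .] }  — accept
  I4: { [X → num .] }  — reduce
  I5: { [D → + + . id] }  — shift
  I6: { [D → + id . +], [D → + id . num] }  — shift
  I7: { [D → + id + .] }  — reduce
  I8: { [D → + id num .] }  — reduce
  I9: { [D → + + id .] }  — reduce

Every state is either a pure shift/goto state or contains exactly one complete item and nothing to shift — no conflicts. The grammar is LR(0).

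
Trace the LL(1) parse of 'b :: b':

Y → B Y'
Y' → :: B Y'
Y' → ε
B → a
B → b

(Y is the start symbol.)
LL(1) parsing maintains a stack (initially the start symbol over $) and the input. At each step: if the stack top is a terminal, match it against the current input token; if it is a non-terminal N, replace it with the RHS of M[N, lookahead] (the unique production whose predict set contains the lookahead).

Stack is shown with the top on the left.

Stack      Input     Action
---------------------------
Y $        b :: b $  output Y → B Y'
B Y' $     b :: b $  output B → b
b Y' $     b :: b $  match 'b'
Y' $       :: b $    output Y' → :: B Y'
:: B Y' $  :: b $    match '::'
B Y' $     b $       output B → b
b Y' $     b $       match 'b'
Y' $       $         output Y' → ε
$          $         accept

The string is accepted.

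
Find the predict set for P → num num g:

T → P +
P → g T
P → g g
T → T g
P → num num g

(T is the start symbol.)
PREDICT(P → num num g) = (FIRST(RHS) \ {ε}) ∪ (FOLLOW(P) if ε ∈ FIRST(RHS), i.e. RHS ⇒* ε)
FIRST(num num g) = { 'num' }
ε ∉ FIRST(num num g), so FOLLOW(P) is not added.
PREDICT(P → num num g) = { 'num' }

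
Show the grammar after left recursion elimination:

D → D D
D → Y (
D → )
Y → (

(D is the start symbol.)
D is directly left-recursive. The standard transformation for
  A → A α₁ | ... | A α_m | β₁ | ... | β_n
is
  A  → β₁ A' | ... | β_n A'
  A' → α₁ A' | ... | α_m A' | ε

D → Y ( becomes D → Y ( D'
D → ) becomes D → ) D'
D → D D becomes D' → D D'
Add D' → ε

Productions for other non-terminals are unchanged:
  Y → (

Resulting grammar:
D → Y ( D'
D → ) D'
D' → D D'
D' → ε
Y → (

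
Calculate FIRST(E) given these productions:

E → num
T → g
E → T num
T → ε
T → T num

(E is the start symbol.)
To compute FIRST(E), examine every production with E on the left-hand side, reading each right-hand side left to right until a non-nullable symbol is reached.

FIRST sets of the other non-terminals involved (by the same procedure, iterated to a fixed point):
  FIRST(T) = { 'g', 'num', ε }

From E → num:
  - num is a terminal: add 'num' and stop
From E → T num:
  - T is a non-terminal: add FIRST(T) \ {ε} = { 'g', 'num' }
    T is nullable, so continue to the next symbol
  - num is a terminal: add 'num' and stop

Collecting: FIRST(E) = { 'g', 'num' }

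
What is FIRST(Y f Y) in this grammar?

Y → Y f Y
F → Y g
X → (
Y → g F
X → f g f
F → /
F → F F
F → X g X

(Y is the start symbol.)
FIRST sets of the non-terminals involved (from the grammar, by fixed-point iteration):
  FIRST(Y) = { 'g' }

To compute FIRST(Y f Y), process the symbols left to right:
Symbol Y is a non-terminal. Add FIRST(Y) \ {ε} = { 'g' }
Y is not nullable (ε ∉ FIRST(Y)), so stop here.
FIRST(Y f Y) = { 'g' }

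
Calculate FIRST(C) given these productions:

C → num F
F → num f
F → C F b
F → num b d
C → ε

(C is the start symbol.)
To compute FIRST(C), examine every production with C on the left-hand side, reading each right-hand side left to right until a non-nullable symbol is reached.

From C → num F:
  - num is a terminal: add 'num' and stop
From C → ε:
  - ε-production, so ε ∈ FIRST(C)

Collecting: FIRST(C) = { 'num', ε }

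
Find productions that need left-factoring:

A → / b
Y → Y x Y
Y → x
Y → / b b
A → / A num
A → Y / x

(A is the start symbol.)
Left-factoring is needed when two productions for the same non-terminal
share a common prefix on the right-hand side.

Productions for A:
  A → / b
  A → / A num
  A → Y / x
Productions for Y:
  Y → Y x Y
  Y → x
  Y → / b b

Found common prefix '/' in productions for A

Answer: Yes, A has productions with common prefix '/'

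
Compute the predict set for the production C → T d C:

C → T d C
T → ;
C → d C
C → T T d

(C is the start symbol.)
{ ';' }

PREDICT(C → T d C) = (FIRST(RHS) \ {ε}) ∪ (FOLLOW(C) if ε ∈ FIRST(RHS), i.e. RHS ⇒* ε)
FIRST(T) = { ';' }
FIRST(T d C) = { ';' }
ε ∉ FIRST(T d C), so FOLLOW(C) is not added.
PREDICT(C → T d C) = { ';' }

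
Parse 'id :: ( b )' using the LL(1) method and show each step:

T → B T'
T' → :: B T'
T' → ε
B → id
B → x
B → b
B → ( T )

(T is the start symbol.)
LL(1) parsing maintains a stack (initially the start symbol over $) and the input. At each step: if the stack top is a terminal, match it against the current input token; if it is a non-terminal N, replace it with the RHS of M[N, lookahead] (the unique production whose predict set contains the lookahead).

Stack is shown with the top on the left.

Stack        Input          Action
----------------------------------
T $          id :: ( b ) $  output T → B T'
B T' $       id :: ( b ) $  output B → id
id T' $      id :: ( b ) $  match 'id'
T' $         :: ( b ) $     output T' → :: B T'
:: B T' $    :: ( b ) $     match '::'
B T' $       ( b ) $        output B → ( T )
( T ) T' $   ( b ) $        match '('
T ) T' $     b ) $          output T → B T'
B T' ) T' $  b ) $          output B → b
b T' ) T' $  b ) $          match 'b'
T' ) T' $    ) $            output T' → ε
) T' $       ) $            match ')'
T' $         $              output T' → ε
$            $              accept

The string is accepted.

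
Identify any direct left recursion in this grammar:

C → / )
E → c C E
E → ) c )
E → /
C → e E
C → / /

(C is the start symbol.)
No direct left recursion

Direct left recursion occurs when N → N α for some non-terminal N (the right-hand side begins with the left-hand side itself).

C → / ): starts with '/'
E → c C E: starts with c
E → ) c ): starts with ')'
E → /: starts with '/'
C → e E: starts with e
C → / /: starts with '/'

No direct left recursion found.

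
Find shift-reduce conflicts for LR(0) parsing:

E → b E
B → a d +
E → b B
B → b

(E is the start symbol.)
Yes — I6: [B → b .] vs [B → . a d +]

A shift-reduce conflict occurs when an LR(0) state has both:
  - a complete (reduce) item [A → α .] (dot at the end), and
  - a shift item [B → β . c γ] (dot before a terminal).

Augment with E' → E and build the canonical LR(0) collection (I0 = CLOSURE({[E' → . E]}), then GOTO on every symbol after a dot until no new states appear). It has 9 states:
  I0: { [E → . b B], [E → . b E], [E' → . E] }  — shift
  I1: { [E' → E .] }  — accept
  I2: { [B → . a d +], [B → . b], [E → . b B], [E → . b E], [E → b . B], [E → b . E] }  — shift
  I3: { [E → b B .] }  — reduce
  I4: { [E → b E .] }  — reduce
  I5: { [B → a . d +] }  — shift
  I6: { [B → . a d +], [B → . b], [B → b .], [E → . b B], [E → . b E], [E → b . B], [E → b . E] }  — shift, reduce
  I7: { [B → a d . +] }  — shift
  I8: { [B → a d + .] }  — reduce

I6 contains reduce item [B → b .] and shift items [B → . a d +], [B → . b], [E → . b B], [E → . b E] — shift-reduce conflict.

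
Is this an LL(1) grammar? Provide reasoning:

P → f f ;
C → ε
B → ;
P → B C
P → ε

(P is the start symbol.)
Relevant sets:
  FIRST(B) = { ';' }
  FOLLOW(P) = { $ }

For P:
  PREDICT(P → f f ';') = { 'f' }
  PREDICT(P → B C) = { ';' }
  PREDICT(P → ε) = { $ }
C, B have a single production, so nothing to check there.

All predict sets are disjoint. The grammar IS LL(1).

Answer: Yes, the grammar is LL(1).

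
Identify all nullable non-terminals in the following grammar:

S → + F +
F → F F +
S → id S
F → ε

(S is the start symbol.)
{ 'F' }

A non-terminal is nullable if it can derive ε (the empty string): either it has an ε-production, or it has a production whose right-hand side consists entirely of nullable non-terminals.

ε-productions: F → ε
So F is immediately nullable.
No further non-terminal can be added: every production for the remaining non-terminals contains a terminal or a non-nullable non-terminal.
Nullable = { 'F' }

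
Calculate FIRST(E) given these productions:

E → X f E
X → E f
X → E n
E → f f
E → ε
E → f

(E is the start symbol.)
{ 'f', 'n', ε }

To compute FIRST(E), examine every production with E on the left-hand side, reading each right-hand side left to right until a non-nullable symbol is reached.

FIRST sets of the other non-terminals involved (by the same procedure, iterated to a fixed point):
  FIRST(X) = { 'f', 'n' }

From E → X f E:
  - X is a non-terminal: add FIRST(X) \ {ε} = { 'f', 'n' }
    X is not nullable, so stop
From E → f f:
  - f is a terminal: add 'f' and stop
From E → ε:
  - ε-production, so ε ∈ FIRST(E)
From E → f:
  - f is a terminal: add 'f' and stop

Collecting: FIRST(E) = { 'f', 'n', ε }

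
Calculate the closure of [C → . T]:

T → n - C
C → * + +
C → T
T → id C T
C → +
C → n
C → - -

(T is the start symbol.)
{ [C → . T], [T → . id C T], [T → . n - C] }

To compute CLOSURE, for each item [A → α.Bβ] where B is a non-terminal, add [B → .γ] for all productions B → γ; repeat for the newly added items until nothing changes.

Start with: [C → . T]
  [C → . T] has the dot before T: add [T → . n - C], [T → . id C T]
No further items can be added.

CLOSURE = { [C → . T], [T → . id C T], [T → . n - C] }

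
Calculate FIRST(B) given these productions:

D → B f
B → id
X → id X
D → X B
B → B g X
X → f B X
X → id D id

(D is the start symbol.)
{ 'id' }

To compute FIRST(B), examine every production with B on the left-hand side, reading each right-hand side left to right until a non-nullable symbol is reached.

From B → id:
  - id is a terminal: add 'id' and stop
From B → B g X:
  - B is the symbol being defined: contributes nothing new
    B is not nullable, so stop

Collecting: FIRST(B) = { 'id' }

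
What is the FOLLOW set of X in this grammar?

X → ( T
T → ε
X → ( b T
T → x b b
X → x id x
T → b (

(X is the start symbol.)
{ $ }

To compute FOLLOW(X), find every occurrence of X on a right-hand side N → α X β: add FIRST(β) \ {ε}, and if β is empty or nullable also add FOLLOW(N). Iterate to a fixed point.

X is the start symbol, so $ ∈ FOLLOW(X).
X does not occur on any right-hand side.

Taking the union: FOLLOW(X) = { $ }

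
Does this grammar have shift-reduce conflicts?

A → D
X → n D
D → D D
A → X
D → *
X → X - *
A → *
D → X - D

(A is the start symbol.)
Yes — I3: [A → D .] vs [D → . *]; I4: [A → X .] vs [D → X . - D]; I7: [X → n D .] vs [D → . *]; I11: [D → X - D .] vs [D → . *]; I12: [D → D D .] vs [D → . *]

A shift-reduce conflict occurs when an LR(0) state has both:
  - a complete (reduce) item [A → α .] (dot at the end), and
  - a shift item [B → β . c γ] (dot before a terminal).

Augment with A' → A and build the canonical LR(0) collection (I0 = CLOSURE({[A' → . A]}), then GOTO on every symbol after a dot until no new states appear). It has 13 states:
  I0: { [A → . *], [A → . D], [A → . X], [A' → . A], [D → . *], [D → . D D], [D → . X - D], [X → . X - *], [X → . n D] }  — shift
  I1: { [A → * .], [D → * .] }  — 2 reduces
  I2: { [A' → A .] }  — accept
  I3: { [A → D .], [D → . *], [D → . D D], [D → . X - D], [D → D . D], [X → . X - *], [X → . n D] }  — shift, reduce
  I4: { [A → X .], [D → X . - D], [X → X . - *] }  — shift, reduce
  I5: { [D → . *], [D → . D D], [D → . X - D], [X → . X - *], [X → . n D], [X → n . D] }  — shift
  I6: { [D → * .] }  — reduce
  I7: { [D → . *], [D → . D D], [D → . X - D], [D → D . D], [X → . X - *], [X → . n D], [X → n D .] }  — shift, reduce
  I8: { [D → X . - D], [X → X . - *] }  — shift
  I9: { [D → . *], [D → . D D], [D → . X - D], [D → X - . D], [X → . X - *], [X → . n D], [X → X - . *] }  — shift
  I10: { [D → * .], [X → X - * .] }  — 2 reduces
  I11: { [D → . *], [D → . D D], [D → . X - D], [D → D . D], [D → X - D .], [X → . X - *], [X → . n D] }  — shift, reduce
  I12: { [D → . *], [D → . D D], [D → . X - D], [D → D . D], [D → D D .], [X → . X - *], [X → . n D] }  — shift, reduce

I3 contains reduce item [A → D .] and shift items [D → . *], [X → . n D] — shift-reduce conflict.
I4 contains reduce item [A → X .] and shift items [D → X . - D], [X → X . - *] — shift-reduce conflict.
I7 contains reduce item [X → n D .] and shift items [D → . *], [X → . n D] — shift-reduce conflict.
I11 contains reduce item [D → X - D .] and shift items [D → . *], [X → . n D] — shift-reduce conflict.
I12 contains reduce item [D → D D .] and shift items [D → . *], [X → . n D] — shift-reduce conflict.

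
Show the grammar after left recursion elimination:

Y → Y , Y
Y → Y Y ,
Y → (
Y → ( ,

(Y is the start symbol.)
Y → ( Y'
Y → ( , Y'
Y' → , Y Y'
Y' → Y , Y'
Y' → ε

Y is directly left-recursive. The standard transformation for
  A → A α₁ | ... | A α_m | β₁ | ... | β_n
is
  A  → β₁ A' | ... | β_n A'
  A' → α₁ A' | ... | α_m A' | ε

Y → ( becomes Y → ( Y'
Y → ( , becomes Y → ( , Y'
Y → Y , Y becomes Y' → , Y Y'
Y → Y Y , becomes Y' → Y , Y'
Add Y' → ε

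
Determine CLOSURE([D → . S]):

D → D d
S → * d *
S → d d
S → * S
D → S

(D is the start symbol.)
{ [D → . S], [S → . * S], [S → . * d *], [S → . d d] }

Start with: [D → . S]
  [D → . S] has the dot before S: add [S → . * d *], [S → . d d], [S → . * S]
No further items can be added.

CLOSURE = { [D → . S], [S → . * S], [S → . * d *], [S → . d d] }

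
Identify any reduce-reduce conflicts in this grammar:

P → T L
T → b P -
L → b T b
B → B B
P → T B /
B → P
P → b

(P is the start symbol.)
Yes — I11: [L → b T b .] vs [P → b .]

Augment with P' → P and build the canonical LR(0) collection (I0 = CLOSURE({[P' → . P]}), then GOTO on every symbol after a dot until no new states appear). It has 14 states:
  I0: { [P → . T B /], [P → . T L], [P → . b], [P' → . P], [T → . b P -] }  — shift
  I1: { [P' → P .] }  — accept
  I2: { [B → . B B], [B → . P], [L → . b T b], [P → . T B /], [P → . T L], [P → . b], [P → T . B /], [P → T . L], [T → . b P -] }  — shift
  I3: { [P → . T B /], [P → . T L], [P → . b], [P → b .], [T → . b P -], [T → b . P -] }  — shift, reduce
  I4: { [T → b P . -] }  — shift
  I5: { [T → b P - .] }  — reduce
  I6: { [B → . B B], [B → . P], [B → B . B], [P → . T B /], [P → . T L], [P → . b], [P → T B . /], [T → . b P -] }  — shift
  I7: { [P → T L .] }  — reduce
  I8: { [B → P .] }  — reduce
  I9: { [L → b . T b], [P → . T B /], [P → . T L], [P → . b], [P → b .], [T → . b P -], [T → b . P -] }  — shift, reduce
  I10: { [B → . B B], [B → . P], [L → . b T b], [L → b T . b], [P → . T B /], [P → . T L], [P → . b], [P → T . B /], [P → T . L], [T → . b P -] }  — shift
  I11: { [L → b . T b], [L → b T b .], [P → . T B /], [P → . T L], [P → . b], [P → b .], [T → . b P -], [T → b . P -] }  — shift, 2 reduces
  I12: { [P → T B / .] }  — reduce
  I13: { [B → . B B], [B → . P], [B → B . B], [B → B B .], [P → . T B /], [P → . T L], [P → . b], [T → . b P -] }  — shift, reduce

I11 contains complete items [L → b T b .], [P → b .] — reduce-reduce conflict.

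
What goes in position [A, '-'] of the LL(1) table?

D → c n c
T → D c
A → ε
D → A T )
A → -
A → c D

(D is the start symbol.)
To find M[A, '-'], we find productions for A where '-' is in the predict set (PREDICT(N → α) = (FIRST(α) \ {ε}) ∪ (FOLLOW(N) if α ⇒* ε)).

Relevant sets:
  FOLLOW(A) = { '-', 'c' }

A → ε: PREDICT = { '-', 'c' }
  '-' is in predict set, so this production goes in M[A, '-']
A → -: PREDICT = { '-' }
  '-' is in predict set, so this production goes in M[A, '-']
A → c D: PREDICT = { 'c' }

M[A, '-'] = A → ε, A → -  (a multiply-defined cell — the grammar is not LL(1))

Answer: A → ε, A → -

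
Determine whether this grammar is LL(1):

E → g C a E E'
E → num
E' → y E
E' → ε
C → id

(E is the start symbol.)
Relevant sets:
  FOLLOW(E') = { $, 'y' }

For E:
  PREDICT(E → g C a E E') = { 'g' }
  PREDICT(E → num) = { 'num' }
For E':
  PREDICT(E' → y E) = { 'y' }
  PREDICT(E' → ε) = { $, 'y' }
C has a single production, so nothing to check there.

Conflict found: Predict set conflict for E': { 'y' }
The grammar is NOT LL(1).

Answer: No. Predict set conflict for E': { 'y' }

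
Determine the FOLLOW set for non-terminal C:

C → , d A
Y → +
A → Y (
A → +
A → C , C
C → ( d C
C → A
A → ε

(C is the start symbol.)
To compute FOLLOW(C), find every occurrence of C on a right-hand side N → α C β: add FIRST(β) \ {ε}, and if β is empty or nullable also add FOLLOW(N). Iterate to a fixed point.

C is the start symbol, so $ ∈ FOLLOW(C).
In A → C , C: C is followed by ',' C, add FIRST(',' C) \ {ε} = { ',' }
In A → C , C: C is at the end, add FOLLOW(A)
In C → ( d C: C is at the end; this adds FOLLOW(C) to itself — nothing new

The FOLLOW sets referred to above (computed the same way, to a fixed point):
  FOLLOW(A) = { $, ',' }

Taking the union: FOLLOW(C) = { $, ',' }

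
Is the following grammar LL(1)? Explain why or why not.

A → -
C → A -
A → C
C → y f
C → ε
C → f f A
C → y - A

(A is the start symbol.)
No. Predict set conflict for A: { '-' }

A grammar is LL(1) if for each non-terminal N with multiple productions, the predict sets of those productions are pairwise disjoint, where PREDICT(N → α) = (FIRST(α) \ {ε}) ∪ (FOLLOW(N) if α ⇒* ε).

Relevant sets:
  FIRST(C) = { '-', 'f', 'y', ε }
  FIRST(A) = { '-', 'f', 'y', ε }
  FOLLOW(A) = { $, '-' }
  FOLLOW(C) = { $, '-' }

For A:
  PREDICT(A → '-') = { '-' }
  PREDICT(A → C) = { $, '-', 'f', 'y' }
For C:
  PREDICT(C → A '-') = { '-', 'f', 'y' }
  PREDICT(C → y f) = { 'y' }
  PREDICT(C → ε) = { $, '-' }
  PREDICT(C → f f A) = { 'f' }
  PREDICT(C → y '-' A) = { 'y' }

Conflict found: Predict set conflict for A: { '-' }
The grammar is NOT LL(1).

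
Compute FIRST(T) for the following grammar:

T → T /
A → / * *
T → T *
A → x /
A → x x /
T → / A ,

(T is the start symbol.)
{ '/' }

From T → T /:
  - T is the symbol being defined: contributes nothing new
    T is not nullable, so stop
From T → T *:
  - T is the symbol being defined: contributes nothing new
    T is not nullable, so stop
From T → / A ,:
  - '/' is a terminal: add '/' and stop

Collecting: FIRST(T) = { '/' }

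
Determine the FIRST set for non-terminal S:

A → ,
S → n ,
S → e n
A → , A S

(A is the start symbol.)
{ 'e', 'n' }

To compute FIRST(S), examine every production with S on the left-hand side, reading each right-hand side left to right until a non-nullable symbol is reached.

From S → n ,:
  - n is a terminal: add 'n' and stop
From S → e n:
  - e is a terminal: add 'e' and stop

Collecting: FIRST(S) = { 'e', 'n' }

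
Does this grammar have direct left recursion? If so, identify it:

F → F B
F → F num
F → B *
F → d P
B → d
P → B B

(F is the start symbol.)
Yes, F is left-recursive

Direct left recursion occurs when N → N α for some non-terminal N (the right-hand side begins with the left-hand side itself).

F → F B: LEFT RECURSIVE (starts with F)
F → F num: LEFT RECURSIVE (starts with F)
F → B *: starts with B
F → d P: starts with d
B → d: starts with d
P → B B: starts with B

The grammar has direct left recursion on: F.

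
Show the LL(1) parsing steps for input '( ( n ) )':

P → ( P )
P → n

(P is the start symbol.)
Stack is shown with the top on the left.

Stack      Input        Action
------------------------------
P $        ( ( n ) ) $  output P → ( P )
( P ) $    ( ( n ) ) $  match '('
P ) $      ( n ) ) $    output P → ( P )
( P ) ) $  ( n ) ) $    match '('
P ) ) $    n ) ) $      output P → n
n ) ) $    n ) ) $      match 'n'
) ) $      ) ) $        match ')'
) $        ) $          match ')'
$          $            accept

The string is accepted.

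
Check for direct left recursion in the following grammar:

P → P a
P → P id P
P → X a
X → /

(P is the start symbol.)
P → P a: LEFT RECURSIVE (starts with P)
P → P id P: LEFT RECURSIVE (starts with P)
P → X a: starts with X
X → /: starts with '/'

The grammar has direct left recursion on: P.

Answer: Yes, P is left-recursive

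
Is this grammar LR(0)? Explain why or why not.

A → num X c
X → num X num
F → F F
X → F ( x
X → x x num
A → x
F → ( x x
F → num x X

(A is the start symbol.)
A grammar is LR(0) if no state in the canonical LR(0) collection has:
  - both a shift item (dot before a terminal) and a complete item (shift-reduce conflict), or
  - two or more complete items (reduce-reduce conflict; the accept item [A' → A .] counts as a complete item here).

Augment with A' → A and build the canonical LR(0) collection (I0 = CLOSURE({[A' → . A]}), then GOTO on every symbol after a dot until no new states appear). It has 24 states:
  I0: { [A → . num X c], [A → . x], [A' → . A] }  — shift
  I1: { [A' → A .] }  — accept
  I2: { [A → num . X c], [F → . ( x x], [F → . F F], [F → . num x X], [X → . F ( x], [X → . num X num], [X → . x x num] }  — shift
  I3: { [A → x .] }  — reduce
  I4: { [F → ( . x x] }  — shift
  I5: { [F → . ( x x], [F → . F F], [F → . num x X], [F → F . F], [X → F . ( x] }  — shift
  I6: { [A → num X . c] }  — shift
  I7: { [F → . ( x x], [F → . F F], [F → . num x X], [F → num . x X], [X → . F ( x], [X → . num X num], [X → . x x num], [X → num . X num] }  — shift
  I8: { [X → x . x num] }  — shift
  I9: { [X → x x . num] }  — shift
  I10: { [X → x x num .] }  — reduce
  I11: { [X → num X . num] }  — shift
  I12: { [F → . ( x x], [F → . F F], [F → . num x X], [F → num x . X], [X → . F ( x], [X → . num X num], [X → . x x num], [X → x . x num] }  — shift
  I13: { [F → num x X .] }  — reduce
  I14: { [X → x . x num], [X → x x . num] }  — shift
  I15: { [X → num X num .] }  — reduce
  I16: { [A → num X c .] }  — reduce
  I17: { [F → ( . x x], [X → F ( . x] }  — shift
  I18: { [F → . ( x x], [F → . F F], [F → . num x X], [F → F . F], [F → F F .] }  — shift, reduce
  I19: { [F → num . x X] }  — shift
  I20: { [F → . ( x x], [F → . F F], [F → . num x X], [F → num x . X], [X → . F ( x], [X → . num X num], [X → . x x num] }  — shift
  I21: { [F → ( x . x], [X → F ( x .] }  — shift, reduce
  I22: { [F → ( x x .] }  — reduce
  I23: { [F → ( x . x] }  — shift

Conflict in state I18:
  Shift-reduce conflict between [F → F F .] and [F → . ( x x]
So the grammar is NOT LR(0).

Answer: No. Shift-reduce conflict between [F → F F .] and [F → . ( x x]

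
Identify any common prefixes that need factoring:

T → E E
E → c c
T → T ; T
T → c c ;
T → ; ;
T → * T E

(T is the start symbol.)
Left-factoring is needed when two productions for the same non-terminal
share a common prefix on the right-hand side.

Productions for T:
  T → E E
  T → T ; T
  T → c c ;
  T → ; ;
  T → * T E

No common prefixes found.

Answer: No, left-factoring is not needed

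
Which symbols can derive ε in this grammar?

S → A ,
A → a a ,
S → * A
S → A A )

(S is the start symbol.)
There are no ε-productions, so no non-terminal can derive ε.
No non-terminals are nullable.

Answer: None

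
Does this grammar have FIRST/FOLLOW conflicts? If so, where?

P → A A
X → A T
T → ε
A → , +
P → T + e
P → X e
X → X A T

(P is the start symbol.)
No FIRST/FOLLOW conflicts.

A FIRST/FOLLOW conflict occurs when a non-terminal N has a nullable alternative N → β (β ⇒* ε) and another alternative N → α with FIRST(α) ∩ FOLLOW(N) ≠ ∅: on such a lookahead the parser cannot decide between expanding α and letting N vanish via β.

Nullable non-terminals: T.
T has a nullable alternative but only one production, so nothing to check.

A, P, X have no nullable alternative, so no FIRST/FOLLOW check is needed there.

No FIRST/FOLLOW conflicts found.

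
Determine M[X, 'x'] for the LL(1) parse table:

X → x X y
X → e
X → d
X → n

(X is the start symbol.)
To find M[X, 'x'], we find productions for X where 'x' is in the predict set (PREDICT(N → α) = (FIRST(α) \ {ε}) ∪ (FOLLOW(N) if α ⇒* ε)).

X → x X y: PREDICT = { 'x' }
  'x' is in predict set, so this production goes in M[X, 'x']
X → e: PREDICT = { 'e' }
X → d: PREDICT = { 'd' }
X → n: PREDICT = { 'n' }

M[X, 'x'] = X → x X y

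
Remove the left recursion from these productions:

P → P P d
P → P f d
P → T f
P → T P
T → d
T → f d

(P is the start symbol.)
P is directly left-recursive. The standard transformation for
  A → A α₁ | ... | A α_m | β₁ | ... | β_n
is
  A  → β₁ A' | ... | β_n A'
  A' → α₁ A' | ... | α_m A' | ε

P → T f becomes P → T f P'
P → T P becomes P → T P P'
P → P P d becomes P' → P d P'
P → P f d becomes P' → f d P'
Add P' → ε

Productions for other non-terminals are unchanged:
  T → d
  T → f d

Resulting grammar:
P → T f P'
P → T P P'
P' → P d P'
P' → f d P'
P' → ε
T → d
T → f d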